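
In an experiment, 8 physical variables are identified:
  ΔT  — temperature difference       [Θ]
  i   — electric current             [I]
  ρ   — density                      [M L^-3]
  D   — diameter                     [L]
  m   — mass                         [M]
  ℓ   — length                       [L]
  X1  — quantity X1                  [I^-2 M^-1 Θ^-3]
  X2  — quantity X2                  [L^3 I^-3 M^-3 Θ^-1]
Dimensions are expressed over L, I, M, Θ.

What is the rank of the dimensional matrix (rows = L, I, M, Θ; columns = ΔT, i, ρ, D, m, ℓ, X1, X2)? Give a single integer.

4

Exponent matrix [L,I,M,Θ] × [ΔT,i,ρ,D,m,ℓ,X1,X2]:
  L: [ 0  0 -3  1  0  1  0  3]
  I: [ 0  1  0  0  0  0 -2 -3]
  M: [ 0  0  1  0  1  0 -1 -3]
  Θ: [ 1  0  0  0  0  0 -3 -1]
Echelon form has 4 nonzero rows (pivots: ΔT,i,ρ,D)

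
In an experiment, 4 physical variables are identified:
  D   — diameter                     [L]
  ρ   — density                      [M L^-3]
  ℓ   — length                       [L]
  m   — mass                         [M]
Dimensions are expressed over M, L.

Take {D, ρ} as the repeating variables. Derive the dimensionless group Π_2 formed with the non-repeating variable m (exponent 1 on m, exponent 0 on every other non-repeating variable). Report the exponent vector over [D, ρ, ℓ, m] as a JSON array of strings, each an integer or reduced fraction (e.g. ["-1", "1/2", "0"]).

["-3", "-1", "0", "1"]

Exponent matrix [M,L] × [D,ρ,ℓ,m]:
  M: [ 0  1  0  1]
  L: [ 1 -3  1  0]
Row reduction gives pivot columns D,ρ; rank = 2
Repeat: D,ρ; free: ℓ,m
RREF:
  r0: [   1    0    1    3]
  r1: [   0    1    0    1]
Fix exponent of m at 1, ℓ at 0; solve each RREF row for its pivot's exponent:
  r0: exp(D) + (3)·1 = 0 ⇒ exp(D) = -3
  r1: exp(ρ) + (1)·1 = 0 ⇒ exp(ρ) = -1
Π_2 = D^-3 · ρ^-1 · m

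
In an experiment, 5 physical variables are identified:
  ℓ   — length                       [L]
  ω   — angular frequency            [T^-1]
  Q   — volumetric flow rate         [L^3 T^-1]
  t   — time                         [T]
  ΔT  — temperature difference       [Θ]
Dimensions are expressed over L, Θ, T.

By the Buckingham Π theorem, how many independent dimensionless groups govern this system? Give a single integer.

2

Write exponents as rows L,Θ,T / cols ℓ,ω,Q,t,ΔT:
  L: [ 1  0  3  0  0]
  Θ: [ 0  0  0  0  1]
  T: [ 0 -1 -1  1  0]
Row reduction gives pivot columns ℓ,ω,ΔT; rank = 3
5 vars − rank 3 = 2 Π groups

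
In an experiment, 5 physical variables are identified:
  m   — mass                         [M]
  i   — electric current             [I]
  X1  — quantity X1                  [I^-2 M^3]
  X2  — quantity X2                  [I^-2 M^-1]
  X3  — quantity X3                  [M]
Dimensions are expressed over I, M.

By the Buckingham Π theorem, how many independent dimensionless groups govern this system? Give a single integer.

Write exponents as rows I,M / cols m,i,X1,X2,X3:
  I: [ 0  1 -2 -2  0]
  M: [ 1  0  3 -1  1]
Echelon form has 2 nonzero rows (pivots: m,i)
Π count = n − r = 5 − 2 = 3

3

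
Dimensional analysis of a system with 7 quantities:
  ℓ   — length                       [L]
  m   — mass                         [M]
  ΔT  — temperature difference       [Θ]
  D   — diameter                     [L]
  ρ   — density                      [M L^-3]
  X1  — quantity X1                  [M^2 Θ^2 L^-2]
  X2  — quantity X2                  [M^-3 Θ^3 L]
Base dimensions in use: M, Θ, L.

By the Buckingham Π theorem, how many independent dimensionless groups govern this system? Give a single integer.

Write exponents as rows M,Θ,L / cols ℓ,m,ΔT,D,ρ,X1,X2:
  M: [ 0  1  0  0  1  2 -3]
  Θ: [ 0  0  1  0  0  2  3]
  L: [ 1  0  0  1 -3 -2  1]
RREF → pivots at {ℓ,m,ΔT} ⇒ r = 3
Π count = n − r = 7 − 3 = 4

4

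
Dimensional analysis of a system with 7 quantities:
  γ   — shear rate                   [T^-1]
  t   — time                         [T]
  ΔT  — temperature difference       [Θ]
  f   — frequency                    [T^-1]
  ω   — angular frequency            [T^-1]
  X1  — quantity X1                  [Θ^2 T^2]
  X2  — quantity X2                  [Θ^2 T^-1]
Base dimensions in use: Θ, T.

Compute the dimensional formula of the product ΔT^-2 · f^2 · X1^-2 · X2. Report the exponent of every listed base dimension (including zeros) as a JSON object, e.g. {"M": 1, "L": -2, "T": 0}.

{"Θ": -4, "T": -7}

Exponent matrix [Θ,T] × [γ,t,ΔT,f,ω,X1,X2]:
  Θ: [ 0  0  1  0  0  2  2]
  T: [-1  1  0 -1 -1  2 -1]
  [Θ]: (-2)·1+(2)·0+(-2)·2+(1)·2 = -4
  [T]: (-2)·0+(2)·-1+(-2)·2+(1)·-1 = -7
⇒ Θ^-4 T^-7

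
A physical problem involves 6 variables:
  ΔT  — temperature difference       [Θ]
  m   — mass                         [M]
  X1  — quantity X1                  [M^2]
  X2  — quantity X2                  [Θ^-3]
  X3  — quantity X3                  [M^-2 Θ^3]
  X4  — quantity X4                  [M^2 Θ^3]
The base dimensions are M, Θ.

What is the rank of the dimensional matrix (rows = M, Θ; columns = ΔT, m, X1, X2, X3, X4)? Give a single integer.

Exponent matrix [M,Θ] × [ΔT,m,X1,X2,X3,X4]:
  M: [ 0  1  2  0 -2  2]
  Θ: [ 1  0  0 -3  3  3]
RREF → pivots at {ΔT,m} ⇒ r = 2

2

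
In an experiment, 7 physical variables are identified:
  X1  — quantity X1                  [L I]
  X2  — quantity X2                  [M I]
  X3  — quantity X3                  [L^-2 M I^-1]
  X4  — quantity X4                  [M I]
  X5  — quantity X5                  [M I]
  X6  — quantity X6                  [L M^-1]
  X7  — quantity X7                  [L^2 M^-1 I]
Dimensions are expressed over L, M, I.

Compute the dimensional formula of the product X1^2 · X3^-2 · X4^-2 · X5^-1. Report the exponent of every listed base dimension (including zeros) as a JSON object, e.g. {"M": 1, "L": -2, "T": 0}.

{"L": 6, "M": -5, "I": 1}

Exponent matrix [L,M,I] × [X1,X2,X3,X4,X5,X6,X7]:
  L: [ 1  0 -2  0  0  1  2]
  M: [ 0  1  1  1  1 -1 -1]
  I: [ 1  1 -1  1  1  0  1]
  [L]: (2)·1+(-2)·-2+(-2)·0+(-1)·0 = 6
  [M]: (2)·0+(-2)·1+(-2)·1+(-1)·1 = -5
  [I]: (2)·1+(-2)·-1+(-2)·1+(-1)·1 = 1
⇒ L^6 M^-5 I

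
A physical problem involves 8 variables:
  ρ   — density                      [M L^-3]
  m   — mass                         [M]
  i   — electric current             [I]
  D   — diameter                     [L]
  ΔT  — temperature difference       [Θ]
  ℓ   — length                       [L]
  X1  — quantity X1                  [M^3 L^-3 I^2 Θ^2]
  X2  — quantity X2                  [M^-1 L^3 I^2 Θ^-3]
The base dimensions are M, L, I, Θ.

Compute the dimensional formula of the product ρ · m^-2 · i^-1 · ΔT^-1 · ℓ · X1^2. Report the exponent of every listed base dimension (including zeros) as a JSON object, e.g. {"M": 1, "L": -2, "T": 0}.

Dimensional matrix (M×L×I×Θ by ρ×m×i×D×ΔT×ℓ×X1×X2):
  M: [ 1  1  0  0  0  0  3 -1]
  L: [-3  0  0  1  0  1 -3  3]
  I: [ 0  0  1  0  0  0  2  2]
  Θ: [ 0  0  0  0  1  0  2 -3]
  [M]: (1)·1+(-2)·1+(-1)·0+(-1)·0+(1)·0+(2)·3 = 5
  [L]: (1)·-3+(-2)·0+(-1)·0+(-1)·0+(1)·1+(2)·-3 = -8
  [I]: (1)·0+(-2)·0+(-1)·1+(-1)·0+(1)·0+(2)·2 = 3
  [Θ]: (1)·0+(-2)·0+(-1)·0+(-1)·1+(1)·0+(2)·2 = 3
⇒ M^5 L^-8 I^3 Θ^3

{"M": 5, "L": -8, "I": 3, "Θ": 3}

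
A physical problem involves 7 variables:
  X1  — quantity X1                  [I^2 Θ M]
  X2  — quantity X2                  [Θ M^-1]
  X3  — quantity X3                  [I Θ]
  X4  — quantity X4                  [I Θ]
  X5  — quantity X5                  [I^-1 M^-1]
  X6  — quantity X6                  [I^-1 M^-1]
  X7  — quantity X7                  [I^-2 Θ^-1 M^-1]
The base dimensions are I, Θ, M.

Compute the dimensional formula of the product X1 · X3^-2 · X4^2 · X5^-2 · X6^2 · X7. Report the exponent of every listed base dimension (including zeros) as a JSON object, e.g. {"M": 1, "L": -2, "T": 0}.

{"I": 0, "Θ": 0, "M": 0}

Exponent matrix [I,Θ,M] × [X1,X2,X3,X4,X5,X6,X7]:
  I: [ 2  0  1  1 -1 -1 -2]
  Θ: [ 1  1  1  1  0  0 -1]
  M: [ 1 -1  0  0 -1 -1 -1]
  [I]: (1)·2+(-2)·1+(2)·1+(-2)·-1+(2)·-1+(1)·-2 = 0
  [Θ]: (1)·1+(-2)·1+(2)·1+(-2)·0+(2)·0+(1)·-1 = 0
  [M]: (1)·1+(-2)·0+(2)·0+(-2)·-1+(2)·-1+(1)·-1 = 0
⇒ 1 (dimensionless)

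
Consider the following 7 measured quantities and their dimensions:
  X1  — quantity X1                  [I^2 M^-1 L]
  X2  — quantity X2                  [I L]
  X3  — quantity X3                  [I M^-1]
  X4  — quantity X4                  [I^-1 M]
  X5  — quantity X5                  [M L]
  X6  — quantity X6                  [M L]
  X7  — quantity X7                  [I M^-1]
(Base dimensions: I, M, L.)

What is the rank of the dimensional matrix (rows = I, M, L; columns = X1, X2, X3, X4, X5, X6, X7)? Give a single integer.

2

Exponent matrix [I,M,L] × [X1,X2,X3,X4,X5,X6,X7]:
  I: [ 2  1  1 -1  0  0  1]
  M: [-1  0 -1  1  1  1 -1]
  L: [ 1  1  0  0  1  1  0]
Echelon form has 2 nonzero rows (pivots: X1,X2)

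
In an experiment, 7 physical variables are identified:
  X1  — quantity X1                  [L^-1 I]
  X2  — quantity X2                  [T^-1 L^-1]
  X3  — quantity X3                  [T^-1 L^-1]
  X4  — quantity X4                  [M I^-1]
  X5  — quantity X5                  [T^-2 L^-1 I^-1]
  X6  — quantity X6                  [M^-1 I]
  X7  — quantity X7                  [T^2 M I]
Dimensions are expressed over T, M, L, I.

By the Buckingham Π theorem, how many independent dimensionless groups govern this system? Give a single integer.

Write exponents as rows T,M,L,I / cols X1,X2,X3,X4,X5,X6,X7:
  T: [ 0 -1 -1  0 -2  0  2]
  M: [ 0  0  0  1  0 -1  1]
  L: [-1 -1 -1  0 -1  0  0]
  I: [ 1  0  0 -1 -1  1  1]
Row reduction gives pivot columns X1,X2,X4; rank = 3
7 vars − rank 3 = 4 Π groups

4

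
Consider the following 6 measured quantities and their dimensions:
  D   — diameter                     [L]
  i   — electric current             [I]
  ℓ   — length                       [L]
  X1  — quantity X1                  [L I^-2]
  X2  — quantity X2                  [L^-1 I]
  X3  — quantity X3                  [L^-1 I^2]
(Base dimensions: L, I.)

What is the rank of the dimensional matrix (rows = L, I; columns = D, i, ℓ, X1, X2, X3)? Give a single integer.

Write exponents as rows L,I / cols D,i,ℓ,X1,X2,X3:
  L: [ 1  0  1  1 -1 -1]
  I: [ 0  1  0 -2  1  2]
RREF → pivots at {D,i} ⇒ r = 2

2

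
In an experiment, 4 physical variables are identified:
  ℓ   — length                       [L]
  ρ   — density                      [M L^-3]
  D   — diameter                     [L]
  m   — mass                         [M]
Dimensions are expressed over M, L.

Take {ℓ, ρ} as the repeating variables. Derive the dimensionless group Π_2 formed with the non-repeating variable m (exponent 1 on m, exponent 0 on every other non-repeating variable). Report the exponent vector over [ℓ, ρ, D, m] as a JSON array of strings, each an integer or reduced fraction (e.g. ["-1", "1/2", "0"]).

Exponent matrix [M,L] × [ℓ,ρ,D,m]:
  M: [ 0  1  0  1]
  L: [ 1 -3  1  0]
Echelon form has 2 nonzero rows (pivots: ℓ,ρ)
Repeat: ℓ,ρ; free: D,m
RREF:
  r0: [   1    0    1    3]
  r1: [   0    1    0    1]
Fix exponent of m at 1, D at 0; solve each RREF row for its pivot's exponent:
  r0: exp(ℓ) + (3)·1 = 0 ⇒ exp(ℓ) = -3
  r1: exp(ρ) + (1)·1 = 0 ⇒ exp(ρ) = -1
Π_2 = ℓ^-3 · ρ^-1 · m

["-3", "-1", "0", "1"]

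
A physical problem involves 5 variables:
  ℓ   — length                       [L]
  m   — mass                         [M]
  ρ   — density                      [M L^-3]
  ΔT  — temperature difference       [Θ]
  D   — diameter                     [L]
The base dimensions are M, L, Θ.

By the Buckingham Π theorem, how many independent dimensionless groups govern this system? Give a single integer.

Dimensional matrix (M×L×Θ by ℓ×m×ρ×ΔT×D):
  M: [ 0  1  1  0  0]
  L: [ 1  0 -3  0  1]
  Θ: [ 0  0  0  1  0]
RREF → pivots at {ℓ,m,ΔT} ⇒ r = 3
5 vars − rank 3 = 2 Π groups

2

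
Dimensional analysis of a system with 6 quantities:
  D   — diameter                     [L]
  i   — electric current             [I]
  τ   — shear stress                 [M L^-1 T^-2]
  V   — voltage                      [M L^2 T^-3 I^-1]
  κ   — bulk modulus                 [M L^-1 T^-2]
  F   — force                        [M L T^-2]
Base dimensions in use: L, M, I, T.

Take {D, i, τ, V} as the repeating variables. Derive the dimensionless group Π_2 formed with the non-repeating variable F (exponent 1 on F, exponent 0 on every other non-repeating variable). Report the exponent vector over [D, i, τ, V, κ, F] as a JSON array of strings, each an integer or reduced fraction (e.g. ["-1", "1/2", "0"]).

["-2", "0", "-1", "0", "0", "1"]

Exponent matrix [L,M,I,T] × [D,i,τ,V,κ,F]:
  L: [ 1  0 -1  2 -1  1]
  M: [ 0  0  1  1  1  1]
  I: [ 0  1  0 -1  0  0]
  T: [ 0  0 -2 -3 -2 -2]
RREF → pivots at {D,i,τ,V} ⇒ r = 4
Pivot set = {D,i,τ,V}, free = {κ,F}
RREF:
  r0: [   1    0    0    0    0    2]
  r1: [   0    1    0    0    0    0]
  r2: [   0    0    1    0    1    1]
  r3: [   0    0    0    1    0    0]
Fix exponent of F at 1, κ at 0; solve each RREF row for its pivot's exponent:
  r0: exp(D) + (2)·1 = 0 ⇒ exp(D) = -2
  r1: exp(i) + (0)·1 = 0 ⇒ exp(i) = 0
  r2: exp(τ) + (1)·1 = 0 ⇒ exp(τ) = -1
  r3: exp(V) + (0)·1 = 0 ⇒ exp(V) = 0
Π_2 = D^-2 · τ^-1 · F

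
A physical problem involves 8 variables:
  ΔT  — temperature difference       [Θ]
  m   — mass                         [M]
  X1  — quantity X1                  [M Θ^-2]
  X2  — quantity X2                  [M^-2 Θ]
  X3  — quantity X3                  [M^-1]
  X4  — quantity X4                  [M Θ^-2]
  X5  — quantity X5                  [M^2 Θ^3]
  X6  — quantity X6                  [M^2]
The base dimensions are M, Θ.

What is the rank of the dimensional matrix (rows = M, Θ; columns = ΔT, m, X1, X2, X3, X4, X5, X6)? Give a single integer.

Dimensional matrix (M×Θ by ΔT×m×X1×X2×X3×X4×X5×X6):
  M: [ 0  1  1 -2 -1  1  2  2]
  Θ: [ 1  0 -2  1  0 -2  3  0]
RREF → pivots at {ΔT,m} ⇒ r = 2

2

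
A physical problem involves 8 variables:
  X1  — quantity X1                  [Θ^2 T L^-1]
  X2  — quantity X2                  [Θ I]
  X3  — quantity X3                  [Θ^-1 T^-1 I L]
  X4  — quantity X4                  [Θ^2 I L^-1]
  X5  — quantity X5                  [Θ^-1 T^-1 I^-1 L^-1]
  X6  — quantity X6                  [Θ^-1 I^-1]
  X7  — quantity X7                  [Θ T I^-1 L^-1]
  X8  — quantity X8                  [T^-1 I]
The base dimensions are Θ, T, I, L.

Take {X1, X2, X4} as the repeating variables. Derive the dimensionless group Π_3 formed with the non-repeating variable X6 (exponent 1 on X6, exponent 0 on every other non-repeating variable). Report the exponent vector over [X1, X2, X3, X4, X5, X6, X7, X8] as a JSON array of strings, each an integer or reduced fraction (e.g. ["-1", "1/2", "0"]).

Dimensional matrix (Θ×T×I×L by X1×X2×X3×X4×X5×X6×X7×X8):
  Θ: [ 2  1 -1  2 -1 -1  1  0]
  T: [ 1  0 -1  0 -1  0  1 -1]
  I: [ 0  1  1  1 -1 -1 -1  1]
  L: [-1  0  1 -1 -1  0 -1  0]
Echelon form has 3 nonzero rows (pivots: X1,X2,X4)
Repeat: X1,X2,X4; free: X3,X5,X6,X7,X8
RREF:
  r0: [   1    0   -1    0   -1    0    1   -1]
  r1: [   0    1    1    0   -3   -1   -1    0]
  r2: [   0    0    0    1    2    0    0    1]
  r3: [   0    0    0    0    0    0    0    0]
Fix exponent of X6 at 1, X3 at 0, X5 at 0, X7 at 0, X8 at 0; solve each RREF row for its pivot's exponent:
  r0: exp(X1) + (0)·1 = 0 ⇒ exp(X1) = 0
  r1: exp(X2) + (-1)·1 = 0 ⇒ exp(X2) = 1
  r2: exp(X4) + (0)·1 = 0 ⇒ exp(X4) = 0
Π_3 = X2 · X6

["0", "1", "0", "0", "0", "1", "0", "0"]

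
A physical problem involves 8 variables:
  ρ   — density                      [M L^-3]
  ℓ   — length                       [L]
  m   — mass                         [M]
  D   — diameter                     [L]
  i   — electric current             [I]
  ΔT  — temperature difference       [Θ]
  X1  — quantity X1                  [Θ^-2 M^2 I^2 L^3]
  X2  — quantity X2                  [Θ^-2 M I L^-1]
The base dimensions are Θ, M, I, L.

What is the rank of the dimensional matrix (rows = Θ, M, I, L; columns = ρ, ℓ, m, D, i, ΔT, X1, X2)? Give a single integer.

Dimensional matrix (Θ×M×I×L by ρ×ℓ×m×D×i×ΔT×X1×X2):
  Θ: [ 0  0  0  0  0  1 -2 -2]
  M: [ 1  0  1  0  0  0  2  1]
  I: [ 0  0  0  0  1  0  2  1]
  L: [-3  1  0  1  0  0  3 -1]
Row reduction gives pivot columns ρ,ℓ,i,ΔT; rank = 4

4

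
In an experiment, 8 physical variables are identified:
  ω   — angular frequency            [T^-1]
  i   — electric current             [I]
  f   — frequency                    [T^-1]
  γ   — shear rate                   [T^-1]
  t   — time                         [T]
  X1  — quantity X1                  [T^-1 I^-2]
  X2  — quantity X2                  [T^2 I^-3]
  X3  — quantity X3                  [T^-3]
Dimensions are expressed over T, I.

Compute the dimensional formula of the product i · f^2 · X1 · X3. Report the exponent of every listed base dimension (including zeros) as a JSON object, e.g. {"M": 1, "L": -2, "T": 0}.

{"T": -6, "I": -1}

Exponent matrix [T,I] × [ω,i,f,γ,t,X1,X2,X3]:
  T: [-1  0 -1 -1  1 -1  2 -3]
  I: [ 0  1  0  0  0 -2 -3  0]
  [T]: (1)·0+(2)·-1+(1)·-1+(1)·-3 = -6
  [I]: (1)·1+(2)·0+(1)·-2+(1)·0 = -1
⇒ T^-6 I^-1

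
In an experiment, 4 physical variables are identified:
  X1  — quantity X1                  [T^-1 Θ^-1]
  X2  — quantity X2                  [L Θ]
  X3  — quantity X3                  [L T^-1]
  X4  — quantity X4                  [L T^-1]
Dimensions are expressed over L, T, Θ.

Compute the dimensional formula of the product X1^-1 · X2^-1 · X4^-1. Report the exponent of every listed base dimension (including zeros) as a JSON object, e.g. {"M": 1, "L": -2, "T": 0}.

{"L": -2, "T": 2, "Θ": 0}

Dimensional matrix (L×T×Θ by X1×X2×X3×X4):
  L: [ 0  1  1  1]
  T: [-1  0 -1 -1]
  Θ: [-1  1  0  0]
  [L]: (-1)·0+(-1)·1+(-1)·1 = -2
  [T]: (-1)·-1+(-1)·0+(-1)·-1 = 2
  [Θ]: (-1)·-1+(-1)·1+(-1)·0 = 0
⇒ L^-2 T^2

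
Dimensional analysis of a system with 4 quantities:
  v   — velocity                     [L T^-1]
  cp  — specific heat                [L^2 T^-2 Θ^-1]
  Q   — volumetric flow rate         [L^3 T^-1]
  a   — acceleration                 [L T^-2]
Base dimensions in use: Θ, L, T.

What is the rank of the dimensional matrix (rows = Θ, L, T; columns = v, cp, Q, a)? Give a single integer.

Write exponents as rows Θ,L,T / cols v,cp,Q,a:
  Θ: [ 0 -1  0  0]
  L: [ 1  2  3  1]
  T: [-1 -2 -1 -2]
Echelon form has 3 nonzero rows (pivots: v,cp,Q)

3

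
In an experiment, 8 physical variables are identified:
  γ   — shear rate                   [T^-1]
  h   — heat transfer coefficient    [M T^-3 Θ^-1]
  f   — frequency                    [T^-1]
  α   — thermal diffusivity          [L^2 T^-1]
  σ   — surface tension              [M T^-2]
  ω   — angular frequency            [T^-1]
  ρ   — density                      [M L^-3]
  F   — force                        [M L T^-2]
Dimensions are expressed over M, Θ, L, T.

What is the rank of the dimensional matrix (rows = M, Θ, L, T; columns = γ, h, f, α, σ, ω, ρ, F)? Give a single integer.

Write exponents as rows M,Θ,L,T / cols γ,h,f,α,σ,ω,ρ,F:
  M: [ 0  1  0  0  1  0  1  1]
  Θ: [ 0 -1  0  0  0  0  0  0]
  L: [ 0  0  0  2  0  0 -3  1]
  T: [-1 -3 -1 -1 -2 -1  0 -2]
RREF → pivots at {γ,h,α,σ} ⇒ r = 4

4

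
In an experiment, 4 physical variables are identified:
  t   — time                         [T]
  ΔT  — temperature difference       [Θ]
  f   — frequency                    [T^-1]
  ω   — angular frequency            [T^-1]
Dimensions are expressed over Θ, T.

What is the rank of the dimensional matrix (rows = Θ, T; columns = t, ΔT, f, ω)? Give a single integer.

2

Dimensional matrix (Θ×T by t×ΔT×f×ω):
  Θ: [ 0  1  0  0]
  T: [ 1  0 -1 -1]
Row reduction gives pivot columns t,ΔT; rank = 2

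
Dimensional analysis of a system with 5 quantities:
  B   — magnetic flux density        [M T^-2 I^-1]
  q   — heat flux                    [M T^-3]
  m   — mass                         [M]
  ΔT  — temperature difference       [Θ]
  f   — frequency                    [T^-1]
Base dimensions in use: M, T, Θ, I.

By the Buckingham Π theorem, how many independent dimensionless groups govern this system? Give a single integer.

1

Exponent matrix [M,T,Θ,I] × [B,q,m,ΔT,f]:
  M: [ 1  1  1  0  0]
  T: [-2 -3  0  0 -1]
  Θ: [ 0  0  0  1  0]
  I: [-1  0  0  0  0]
Row reduction gives pivot columns B,q,m,ΔT; rank = 4
Π count = n − r = 5 − 4 = 1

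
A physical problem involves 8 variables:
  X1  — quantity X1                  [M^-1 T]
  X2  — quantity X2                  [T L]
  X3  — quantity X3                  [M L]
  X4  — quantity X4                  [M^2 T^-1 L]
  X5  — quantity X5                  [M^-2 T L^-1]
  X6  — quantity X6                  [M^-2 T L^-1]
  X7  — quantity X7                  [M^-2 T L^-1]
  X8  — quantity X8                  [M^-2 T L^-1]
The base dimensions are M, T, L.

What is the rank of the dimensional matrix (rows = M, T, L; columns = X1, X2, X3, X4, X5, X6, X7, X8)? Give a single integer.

Exponent matrix [M,T,L] × [X1,X2,X3,X4,X5,X6,X7,X8]:
  M: [-1  0  1  2 -2 -2 -2 -2]
  T: [ 1  1  0 -1  1  1  1  1]
  L: [ 0  1  1  1 -1 -1 -1 -1]
Echelon form has 2 nonzero rows (pivots: X1,X2)

2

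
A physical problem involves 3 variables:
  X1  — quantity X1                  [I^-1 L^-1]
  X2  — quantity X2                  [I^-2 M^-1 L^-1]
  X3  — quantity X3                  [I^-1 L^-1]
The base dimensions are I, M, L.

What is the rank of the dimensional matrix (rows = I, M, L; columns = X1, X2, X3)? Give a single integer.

Exponent matrix [I,M,L] × [X1,X2,X3]:
  I: [-1 -2 -1]
  M: [ 0 -1  0]
  L: [-1 -1 -1]
Echelon form has 2 nonzero rows (pivots: X1,X2)

2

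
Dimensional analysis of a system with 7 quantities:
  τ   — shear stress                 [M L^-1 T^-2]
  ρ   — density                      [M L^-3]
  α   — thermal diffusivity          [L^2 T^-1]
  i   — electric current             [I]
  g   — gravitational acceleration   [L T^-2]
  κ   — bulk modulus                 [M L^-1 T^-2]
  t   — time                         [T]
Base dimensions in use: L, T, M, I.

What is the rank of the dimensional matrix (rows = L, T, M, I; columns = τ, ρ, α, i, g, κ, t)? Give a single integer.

Exponent matrix [L,T,M,I] × [τ,ρ,α,i,g,κ,t]:
  L: [-1 -3  2  0  1 -1  0]
  T: [-2  0 -1  0 -2 -2  1]
  M: [ 1  1  0  0  0  1  0]
  I: [ 0  0  0  1  0  0  0]
Row reduction gives pivot columns τ,ρ,α,i; rank = 4

4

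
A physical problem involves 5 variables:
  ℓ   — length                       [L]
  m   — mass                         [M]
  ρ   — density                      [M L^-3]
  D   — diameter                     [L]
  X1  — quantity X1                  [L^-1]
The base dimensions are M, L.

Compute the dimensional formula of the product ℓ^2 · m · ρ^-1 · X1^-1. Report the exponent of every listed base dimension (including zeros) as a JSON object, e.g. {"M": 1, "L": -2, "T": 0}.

Write exponents as rows M,L / cols ℓ,m,ρ,D,X1:
  M: [ 0  1  1  0  0]
  L: [ 1  0 -3  1 -1]
  [M]: (2)·0+(1)·1+(-1)·1+(-1)·0 = 0
  [L]: (2)·1+(1)·0+(-1)·-3+(-1)·-1 = 6
⇒ L^6

{"M": 0, "L": 6}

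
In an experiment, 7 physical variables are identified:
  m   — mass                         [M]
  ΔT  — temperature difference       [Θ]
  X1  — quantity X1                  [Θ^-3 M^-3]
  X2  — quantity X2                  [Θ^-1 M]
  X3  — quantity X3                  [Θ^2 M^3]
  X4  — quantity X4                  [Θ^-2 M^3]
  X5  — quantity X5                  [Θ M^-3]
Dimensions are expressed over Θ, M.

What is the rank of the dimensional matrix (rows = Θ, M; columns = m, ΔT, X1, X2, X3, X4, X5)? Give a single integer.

Write exponents as rows Θ,M / cols m,ΔT,X1,X2,X3,X4,X5:
  Θ: [ 0  1 -3 -1  2 -2  1]
  M: [ 1  0 -3  1  3  3 -3]
Echelon form has 2 nonzero rows (pivots: m,ΔT)

2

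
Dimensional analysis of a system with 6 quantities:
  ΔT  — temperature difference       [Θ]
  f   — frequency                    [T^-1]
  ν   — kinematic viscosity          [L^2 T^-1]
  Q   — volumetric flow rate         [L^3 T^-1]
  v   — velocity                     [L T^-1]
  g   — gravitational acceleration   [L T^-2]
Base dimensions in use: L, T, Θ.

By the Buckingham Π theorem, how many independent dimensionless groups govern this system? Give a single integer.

Dimensional matrix (L×T×Θ by ΔT×f×ν×Q×v×g):
  L: [ 0  0  2  3  1  1]
  T: [ 0 -1 -1 -1 -1 -2]
  Θ: [ 1  0  0  0  0  0]
RREF → pivots at {ΔT,f,ν} ⇒ r = 3
n=6, r=3 ⇒ 3 dimensionless groups

3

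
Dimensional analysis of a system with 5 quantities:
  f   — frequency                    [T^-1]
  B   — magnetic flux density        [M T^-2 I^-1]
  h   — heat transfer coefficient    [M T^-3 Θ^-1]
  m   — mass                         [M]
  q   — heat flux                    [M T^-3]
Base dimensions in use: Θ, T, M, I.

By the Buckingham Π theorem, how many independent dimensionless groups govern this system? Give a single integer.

1

Exponent matrix [Θ,T,M,I] × [f,B,h,m,q]:
  Θ: [ 0  0 -1  0  0]
  T: [-1 -2 -3  0 -3]
  M: [ 0  1  1  1  1]
  I: [ 0 -1  0  0  0]
RREF → pivots at {f,B,h,m} ⇒ r = 4
Π count = n − r = 5 − 4 = 1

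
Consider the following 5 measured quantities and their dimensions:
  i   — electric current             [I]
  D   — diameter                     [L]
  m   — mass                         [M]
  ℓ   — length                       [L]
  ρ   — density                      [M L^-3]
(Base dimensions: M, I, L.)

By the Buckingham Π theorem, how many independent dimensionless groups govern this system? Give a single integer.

Write exponents as rows M,I,L / cols i,D,m,ℓ,ρ:
  M: [ 0  0  1  0  1]
  I: [ 1  0  0  0  0]
  L: [ 0  1  0  1 -3]
Row reduction gives pivot columns i,D,m; rank = 3
5 vars − rank 3 = 2 Π groups

2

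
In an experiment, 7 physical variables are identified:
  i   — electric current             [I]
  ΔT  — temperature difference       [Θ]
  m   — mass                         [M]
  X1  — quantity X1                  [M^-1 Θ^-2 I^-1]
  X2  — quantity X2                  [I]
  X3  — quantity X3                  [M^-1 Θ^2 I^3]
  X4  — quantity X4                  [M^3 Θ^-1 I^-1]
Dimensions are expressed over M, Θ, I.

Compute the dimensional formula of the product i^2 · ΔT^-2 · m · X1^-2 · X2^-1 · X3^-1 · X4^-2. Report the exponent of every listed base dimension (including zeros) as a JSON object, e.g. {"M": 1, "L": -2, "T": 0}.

{"M": -2, "Θ": 2, "I": 2}

Exponent matrix [M,Θ,I] × [i,ΔT,m,X1,X2,X3,X4]:
  M: [ 0  0  1 -1  0 -1  3]
  Θ: [ 0  1  0 -2  0  2 -1]
  I: [ 1  0  0 -1  1  3 -1]
  [M]: (2)·0+(-2)·0+(1)·1+(-2)·-1+(-1)·0+(-1)·-1+(-2)·3 = -2
  [Θ]: (2)·0+(-2)·1+(1)·0+(-2)·-2+(-1)·0+(-1)·2+(-2)·-1 = 2
  [I]: (2)·1+(-2)·0+(1)·0+(-2)·-1+(-1)·1+(-1)·3+(-2)·-1 = 2
⇒ M^-2 Θ^2 I^2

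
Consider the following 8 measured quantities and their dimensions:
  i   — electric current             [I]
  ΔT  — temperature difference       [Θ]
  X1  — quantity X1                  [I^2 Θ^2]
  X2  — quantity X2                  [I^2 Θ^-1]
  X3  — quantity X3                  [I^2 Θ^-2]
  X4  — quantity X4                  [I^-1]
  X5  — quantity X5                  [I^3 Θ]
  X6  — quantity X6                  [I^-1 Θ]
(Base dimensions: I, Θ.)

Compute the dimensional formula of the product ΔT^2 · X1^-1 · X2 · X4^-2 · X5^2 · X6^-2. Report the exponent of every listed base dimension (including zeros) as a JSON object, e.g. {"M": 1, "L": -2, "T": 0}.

Dimensional matrix (I×Θ by i×ΔT×X1×X2×X3×X4×X5×X6):
  I: [ 1  0  2  2  2 -1  3 -1]
  Θ: [ 0  1  2 -1 -2  0  1  1]
  [I]: (2)·0+(-1)·2+(1)·2+(-2)·-1+(2)·3+(-2)·-1 = 10
  [Θ]: (2)·1+(-1)·2+(1)·-1+(-2)·0+(2)·1+(-2)·1 = -1
⇒ I^10 Θ^-1

{"I": 10, "Θ": -1}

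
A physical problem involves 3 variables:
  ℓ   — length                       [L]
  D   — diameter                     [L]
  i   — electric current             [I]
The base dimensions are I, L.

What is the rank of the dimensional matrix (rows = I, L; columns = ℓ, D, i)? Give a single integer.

Exponent matrix [I,L] × [ℓ,D,i]:
  I: [ 0  0  1]
  L: [ 1  1  0]
Echelon form has 2 nonzero rows (pivots: ℓ,i)

2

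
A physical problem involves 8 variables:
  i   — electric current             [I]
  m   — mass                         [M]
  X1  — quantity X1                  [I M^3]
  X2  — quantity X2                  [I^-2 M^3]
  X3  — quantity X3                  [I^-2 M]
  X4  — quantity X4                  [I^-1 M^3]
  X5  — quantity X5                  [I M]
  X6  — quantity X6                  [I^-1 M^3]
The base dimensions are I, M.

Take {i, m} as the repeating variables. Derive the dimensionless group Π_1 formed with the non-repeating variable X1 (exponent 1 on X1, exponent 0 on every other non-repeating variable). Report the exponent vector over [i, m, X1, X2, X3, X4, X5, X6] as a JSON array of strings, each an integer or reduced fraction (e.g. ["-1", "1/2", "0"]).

Exponent matrix [I,M] × [i,m,X1,X2,X3,X4,X5,X6]:
  I: [ 1  0  1 -2 -2 -1  1 -1]
  M: [ 0  1  3  3  1  3  1  3]
Echelon form has 2 nonzero rows (pivots: i,m)
Repeat: i,m; free: X1,X2,X3,X4,X5,X6
RREF:
  r0: [   1    0    1   -2   -2   -1    1   -1]
  r1: [   0    1    3    3    1    3    1    3]
Fix exponent of X1 at 1, X2 at 0, X3 at 0, X4 at 0, X5 at 0, X6 at 0; solve each RREF row for its pivot's exponent:
  r0: exp(i) + (1)·1 = 0 ⇒ exp(i) = -1
  r1: exp(m) + (3)·1 = 0 ⇒ exp(m) = -3
Π_1 = i^-1 · m^-3 · X1

["-1", "-3", "1", "0", "0", "0", "0", "0"]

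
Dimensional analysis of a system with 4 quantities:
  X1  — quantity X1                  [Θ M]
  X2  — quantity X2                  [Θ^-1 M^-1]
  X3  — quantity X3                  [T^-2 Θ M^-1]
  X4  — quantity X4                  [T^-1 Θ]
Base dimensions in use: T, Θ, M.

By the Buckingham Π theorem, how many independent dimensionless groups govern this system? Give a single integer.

2

Write exponents as rows T,Θ,M / cols X1,X2,X3,X4:
  T: [ 0  0 -2 -1]
  Θ: [ 1 -1  1  1]
  M: [ 1 -1 -1  0]
Echelon form has 2 nonzero rows (pivots: X1,X3)
Π count = n − r = 4 − 2 = 2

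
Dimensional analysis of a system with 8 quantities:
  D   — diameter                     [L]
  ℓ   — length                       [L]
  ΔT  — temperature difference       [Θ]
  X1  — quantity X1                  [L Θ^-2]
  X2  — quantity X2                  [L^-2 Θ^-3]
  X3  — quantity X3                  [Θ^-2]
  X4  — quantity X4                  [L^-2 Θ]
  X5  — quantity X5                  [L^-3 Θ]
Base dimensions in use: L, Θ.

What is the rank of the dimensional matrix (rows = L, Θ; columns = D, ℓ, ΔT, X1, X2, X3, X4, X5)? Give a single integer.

2

Exponent matrix [L,Θ] × [D,ℓ,ΔT,X1,X2,X3,X4,X5]:
  L: [ 1  1  0  1 -2  0 -2 -3]
  Θ: [ 0  0  1 -2 -3 -2  1  1]
Echelon form has 2 nonzero rows (pivots: D,ΔT)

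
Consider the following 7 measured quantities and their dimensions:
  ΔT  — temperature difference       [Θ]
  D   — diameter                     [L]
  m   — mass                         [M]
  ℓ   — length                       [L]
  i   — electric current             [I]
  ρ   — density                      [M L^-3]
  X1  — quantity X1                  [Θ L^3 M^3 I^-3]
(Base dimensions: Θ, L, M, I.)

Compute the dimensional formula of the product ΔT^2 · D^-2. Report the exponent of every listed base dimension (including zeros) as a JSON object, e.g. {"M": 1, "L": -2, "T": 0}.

{"Θ": 2, "L": -2, "M": 0, "I": 0}

Exponent matrix [Θ,L,M,I] × [ΔT,D,m,ℓ,i,ρ,X1]:
  Θ: [ 1  0  0  0  0  0  1]
  L: [ 0  1  0  1  0 -3  3]
  M: [ 0  0  1  0  0  1  3]
  I: [ 0  0  0  0  1  0 -3]
  [Θ]: (2)·1+(-2)·0 = 2
  [L]: (2)·0+(-2)·1 = -2
  [M]: (2)·0+(-2)·0 = 0
  [I]: (2)·0+(-2)·0 = 0
⇒ Θ^2 L^-2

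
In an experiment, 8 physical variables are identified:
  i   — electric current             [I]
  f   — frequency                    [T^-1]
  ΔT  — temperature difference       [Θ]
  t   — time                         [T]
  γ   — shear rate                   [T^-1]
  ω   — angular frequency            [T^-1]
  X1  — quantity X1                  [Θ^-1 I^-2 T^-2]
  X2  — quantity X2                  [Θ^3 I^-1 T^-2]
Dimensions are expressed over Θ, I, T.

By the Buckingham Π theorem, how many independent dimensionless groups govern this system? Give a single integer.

5

Dimensional matrix (Θ×I×T by i×f×ΔT×t×γ×ω×X1×X2):
  Θ: [ 0  0  1  0  0  0 -1  3]
  I: [ 1  0  0  0  0  0 -2 -1]
  T: [ 0 -1  0  1 -1 -1 -2 -2]
Row reduction gives pivot columns i,f,ΔT; rank = 3
n=8, r=3 ⇒ 5 dimensionless groups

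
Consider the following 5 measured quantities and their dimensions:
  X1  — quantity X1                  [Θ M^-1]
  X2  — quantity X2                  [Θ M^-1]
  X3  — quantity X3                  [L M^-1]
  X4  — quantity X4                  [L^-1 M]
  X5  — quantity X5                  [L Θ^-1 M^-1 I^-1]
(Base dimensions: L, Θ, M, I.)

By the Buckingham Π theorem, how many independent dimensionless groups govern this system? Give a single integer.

2

Dimensional matrix (L×Θ×M×I by X1×X2×X3×X4×X5):
  L: [ 0  0  1 -1  1]
  Θ: [ 1  1  0  0 -1]
  M: [-1 -1 -1  1 -1]
  I: [ 0  0  0  0 -1]
RREF → pivots at {X1,X3,X5} ⇒ r = 3
n=5, r=3 ⇒ 2 dimensionless groups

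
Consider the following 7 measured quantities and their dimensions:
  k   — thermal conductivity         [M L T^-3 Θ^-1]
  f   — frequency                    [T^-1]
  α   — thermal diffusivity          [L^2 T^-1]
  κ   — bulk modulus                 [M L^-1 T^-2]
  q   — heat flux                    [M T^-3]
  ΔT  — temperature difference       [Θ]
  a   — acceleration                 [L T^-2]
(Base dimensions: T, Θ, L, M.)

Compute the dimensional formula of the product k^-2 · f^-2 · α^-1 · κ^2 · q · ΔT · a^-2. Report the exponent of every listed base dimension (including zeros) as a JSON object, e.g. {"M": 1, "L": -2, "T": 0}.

{"T": 6, "Θ": 3, "L": -8, "M": 1}

Exponent matrix [T,Θ,L,M] × [k,f,α,κ,q,ΔT,a]:
  T: [-3 -1 -1 -2 -3  0 -2]
  Θ: [-1  0  0  0  0  1  0]
  L: [ 1  0  2 -1  0  0  1]
  M: [ 1  0  0  1  1  0  0]
  [T]: (-2)·-3+(-2)·-1+(-1)·-1+(2)·-2+(1)·-3+(1)·0+(-2)·-2 = 6
  [Θ]: (-2)·-1+(-2)·0+(-1)·0+(2)·0+(1)·0+(1)·1+(-2)·0 = 3
  [L]: (-2)·1+(-2)·0+(-1)·2+(2)·-1+(1)·0+(1)·0+(-2)·1 = -8
  [M]: (-2)·1+(-2)·0+(-1)·0+(2)·1+(1)·1+(1)·0+(-2)·0 = 1
⇒ T^6 Θ^3 L^-8 M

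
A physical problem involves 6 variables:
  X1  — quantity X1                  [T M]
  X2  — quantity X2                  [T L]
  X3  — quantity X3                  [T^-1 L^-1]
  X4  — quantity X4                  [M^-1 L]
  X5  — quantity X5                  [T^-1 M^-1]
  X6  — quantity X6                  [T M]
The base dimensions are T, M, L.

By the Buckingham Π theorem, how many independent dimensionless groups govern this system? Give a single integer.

Dimensional matrix (T×M×L by X1×X2×X3×X4×X5×X6):
  T: [ 1  1 -1  0 -1  1]
  M: [ 1  0  0 -1 -1  1]
  L: [ 0  1 -1  1  0  0]
Row reduction gives pivot columns X1,X2; rank = 2
n=6, r=2 ⇒ 4 dimensionless groups

4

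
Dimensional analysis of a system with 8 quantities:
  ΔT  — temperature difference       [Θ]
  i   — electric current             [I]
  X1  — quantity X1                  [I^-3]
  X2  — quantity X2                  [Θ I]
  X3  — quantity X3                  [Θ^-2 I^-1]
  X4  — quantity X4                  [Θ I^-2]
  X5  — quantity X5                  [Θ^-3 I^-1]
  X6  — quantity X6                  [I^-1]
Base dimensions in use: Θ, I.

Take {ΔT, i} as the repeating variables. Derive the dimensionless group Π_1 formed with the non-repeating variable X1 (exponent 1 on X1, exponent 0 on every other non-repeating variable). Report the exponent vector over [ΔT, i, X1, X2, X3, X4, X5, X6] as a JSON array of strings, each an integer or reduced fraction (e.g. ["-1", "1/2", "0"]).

Write exponents as rows Θ,I / cols ΔT,i,X1,X2,X3,X4,X5,X6:
  Θ: [ 1  0  0  1 -2  1 -3  0]
  I: [ 0  1 -3  1 -1 -2 -1 -1]
RREF → pivots at {ΔT,i} ⇒ r = 2
Pivot set = {ΔT,i}, free = {X1,X2,X3,X4,X5,X6}
RREF:
  r0: [   1    0    0    1   -2    1   -3    0]
  r1: [   0    1   -3    1   -1   -2   -1   -1]
Fix exponent of X1 at 1, X2 at 0, X3 at 0, X4 at 0, X5 at 0, X6 at 0; solve each RREF row for its pivot's exponent:
  r0: exp(ΔT) + (0)·1 = 0 ⇒ exp(ΔT) = 0
  r1: exp(i) + (-3)·1 = 0 ⇒ exp(i) = 3
Π_1 = i^3 · X1

["0", "3", "1", "0", "0", "0", "0", "0"]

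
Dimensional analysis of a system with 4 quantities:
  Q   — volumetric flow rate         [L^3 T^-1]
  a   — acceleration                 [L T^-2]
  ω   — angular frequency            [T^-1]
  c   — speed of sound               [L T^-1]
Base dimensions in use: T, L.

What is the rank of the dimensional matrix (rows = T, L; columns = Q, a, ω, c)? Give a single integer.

Exponent matrix [T,L] × [Q,a,ω,c]:
  T: [-1 -2 -1 -1]
  L: [ 3  1  0  1]
Echelon form has 2 nonzero rows (pivots: Q,a)

2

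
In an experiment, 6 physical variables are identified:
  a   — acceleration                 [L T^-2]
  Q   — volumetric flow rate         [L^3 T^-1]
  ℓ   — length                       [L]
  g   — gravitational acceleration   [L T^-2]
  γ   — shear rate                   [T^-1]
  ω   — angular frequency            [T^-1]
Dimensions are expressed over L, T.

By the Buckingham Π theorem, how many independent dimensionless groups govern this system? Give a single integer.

Exponent matrix [L,T] × [a,Q,ℓ,g,γ,ω]:
  L: [ 1  3  1  1  0  0]
  T: [-2 -1  0 -2 -1 -1]
RREF → pivots at {a,Q} ⇒ r = 2
Π count = n − r = 6 − 2 = 4

4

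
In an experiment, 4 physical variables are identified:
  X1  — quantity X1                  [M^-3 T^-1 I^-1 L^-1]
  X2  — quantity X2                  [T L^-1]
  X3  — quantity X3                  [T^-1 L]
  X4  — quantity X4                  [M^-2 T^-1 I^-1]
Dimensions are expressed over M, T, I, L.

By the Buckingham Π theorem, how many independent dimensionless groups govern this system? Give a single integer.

1

Dimensional matrix (M×T×I×L by X1×X2×X3×X4):
  M: [-3  0  0 -2]
  T: [-1  1 -1 -1]
  I: [-1  0  0 -1]
  L: [-1 -1  1  0]
Echelon form has 3 nonzero rows (pivots: X1,X2,X4)
4 vars − rank 3 = 1 Π group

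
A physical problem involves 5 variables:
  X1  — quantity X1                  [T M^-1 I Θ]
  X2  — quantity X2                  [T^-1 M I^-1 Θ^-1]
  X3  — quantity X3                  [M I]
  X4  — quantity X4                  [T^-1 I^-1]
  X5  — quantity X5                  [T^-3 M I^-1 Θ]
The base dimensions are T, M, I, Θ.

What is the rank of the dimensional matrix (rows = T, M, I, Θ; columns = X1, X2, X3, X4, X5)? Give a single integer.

Dimensional matrix (T×M×I×Θ by X1×X2×X3×X4×X5):
  T: [ 1 -1  0 -1 -3]
  M: [-1  1  1  0  1]
  I: [ 1 -1  1 -1 -1]
  Θ: [ 1 -1  0  0  1]
RREF → pivots at {X1,X3,X4} ⇒ r = 3

3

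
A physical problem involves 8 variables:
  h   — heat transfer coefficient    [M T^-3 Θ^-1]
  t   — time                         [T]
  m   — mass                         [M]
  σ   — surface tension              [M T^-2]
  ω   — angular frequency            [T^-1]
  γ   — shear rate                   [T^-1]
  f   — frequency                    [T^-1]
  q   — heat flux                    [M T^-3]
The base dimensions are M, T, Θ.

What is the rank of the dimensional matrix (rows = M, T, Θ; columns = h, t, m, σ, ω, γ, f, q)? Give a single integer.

Write exponents as rows M,T,Θ / cols h,t,m,σ,ω,γ,f,q:
  M: [ 1  0  1  1  0  0  0  1]
  T: [-3  1  0 -2 -1 -1 -1 -3]
  Θ: [-1  0  0  0  0  0  0  0]
Row reduction gives pivot columns h,t,m; rank = 3

3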